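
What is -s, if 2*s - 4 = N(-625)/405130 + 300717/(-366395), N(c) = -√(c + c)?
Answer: -1164863/732790 + 5*I*√2/162052 ≈ -1.5896 + 4.3635e-5*I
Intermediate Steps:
N(c) = -√2*√c (N(c) = -√(2*c) = -√2*√c)
s = 1164863/732790 - 5*I*√2/162052 (s = 2 + (-√2*√(-625)/405130 + 300717/(-366395))/2 = 2 + (-√2*25*I*(1/405130) + 300717*(-1/366395))/2 = 2 + (-25*I*√2*(1/405130) - 300717/366395)/2 = 2 + (-5*I*√2/81026 - 300717/366395)/2 = 2 + (-300717/366395 - 5*I*√2/81026)/2 = 2 + (-300717/732790 - 5*I*√2/162052) = 1164863/732790 - 5*I*√2/162052 ≈ 1.5896 - 4.3635e-5*I)
-s = -(1164863/732790 - 5*I*√2/162052) = -1164863/732790 + 5*I*√2/162052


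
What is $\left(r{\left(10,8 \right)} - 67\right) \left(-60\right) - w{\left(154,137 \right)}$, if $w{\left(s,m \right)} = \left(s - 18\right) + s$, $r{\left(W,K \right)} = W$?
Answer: $3130$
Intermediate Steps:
$w{\left(s,m \right)} = -18 + 2 s$ ($w{\left(s,m \right)} = \left(-18 + s\right) + s = -18 + 2 s$)
$\left(r{\left(10,8 \right)} - 67\right) \left(-60\right) - w{\left(154,137 \right)} = \left(10 - 67\right) \left(-60\right) - \left(-18 + 2 \cdot 154\right) = \left(-57\right) \left(-60\right) - \left(-18 + 308\right) = 3420 - 290 = 3130$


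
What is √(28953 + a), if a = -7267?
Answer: √21686 ≈ 147.26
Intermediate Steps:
√(28953 + a) = √(28953 - 7267) = √21686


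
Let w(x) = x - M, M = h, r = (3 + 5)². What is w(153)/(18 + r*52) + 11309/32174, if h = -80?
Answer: 11334114/26913551 ≈ 0.42113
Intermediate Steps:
r = 64 (r = 8² = 64)
M = -80
w(x) = 80 + x (w(x) = x - 1*(-80) = x + 80 = 80 + x)
w(153)/(18 + r*52) + 11309/32174 = (80 + 153)/(18 + 64*52) + 11309/32174 = 233/(18 + 3328) + 11309*(1/32174) = 233/3346 + 11309/32174 = 11334114/26913551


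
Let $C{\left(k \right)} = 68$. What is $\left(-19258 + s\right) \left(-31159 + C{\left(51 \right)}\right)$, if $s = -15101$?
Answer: $1068255669$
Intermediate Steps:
$\left(-19258 + s\right) \left(-31159 + C{\left(51 \right)}\right) = \left(-19258 - 15101\right) \left(-31159 + 68\right) = \left(-34359\right) \left(-31091\right) = 1068255669$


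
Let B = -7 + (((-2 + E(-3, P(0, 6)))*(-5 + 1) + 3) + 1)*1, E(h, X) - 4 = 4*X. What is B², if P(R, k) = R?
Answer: 121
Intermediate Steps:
E(h, X) = 4 + 4*X
B = -11 (B = -7 + (((-2 + (4 + 4*0))*(-5 + 1) + 3) + 1)*1 = -7 + (((-2 + (4 + 0))*(-4) + 3) + 1)*1 = -7 + (((-2 + 4)*(-4) + 3) + 1)*1 = -7 + ((2*(-4) + 3) + 1)*1 = -7 + ((-8 + 3) + 1)*1 = -7 + (-5 + 1)*1 = -7 - 4*1 = -7 - 4 = -11)
B² = (-11)² = 121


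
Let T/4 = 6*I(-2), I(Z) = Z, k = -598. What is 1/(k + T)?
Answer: -1/646 ≈ -0.0015480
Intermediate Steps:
T = -48 (T = 4*(6*(-2)) = 4*(-12) = -48)
1/(k + T) = 1/(-598 - 48) = 1/(-646) = -1/646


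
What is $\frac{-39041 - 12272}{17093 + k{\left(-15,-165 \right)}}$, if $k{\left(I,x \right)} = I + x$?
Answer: $- \frac{51313}{16913} \approx -3.0339$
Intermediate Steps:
$\frac{-39041 - 12272}{17093 + k{\left(-15,-165 \right)}} = \frac{-39041 - 12272}{17093 - 180} = - \frac{51313}{17093 - 180} = - \frac{51313}{16913}$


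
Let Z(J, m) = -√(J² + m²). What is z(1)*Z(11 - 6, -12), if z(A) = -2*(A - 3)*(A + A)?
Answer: -104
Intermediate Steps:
z(A) = -4*A*(-3 + A) (z(A) = -2*(-3 + A)*2*A = -4*A*(-3 + A))
z(1)*Z(11 - 6, -12) = (4*1*(3 - 1*1))*(-√((11 - 6)² + (-12)²)) = (4*1*(3 - 1))*(-√(5² + 144)) = (4*1*2)*(-√(25 + 144)) = 8*(-√169) = 8*(-1*13) = 8*(-13) = -104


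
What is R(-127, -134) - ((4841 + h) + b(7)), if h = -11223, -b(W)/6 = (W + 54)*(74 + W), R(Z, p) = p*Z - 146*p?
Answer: 72610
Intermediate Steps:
R(Z, p) = -146*p + Z*p (R(Z, p) = Z*p - 146*p = -146*p + Z*p)
b(W) = -6*(54 + W)*(74 + W) (b(W) = -6*(W + 54)*(74 + W) = -6*(54 + W)*(74 + W))
R(-127, -134) - ((4841 + h) + b(7)) = -134*(-146 - 127) - ((4841 - 11223) + (-23976 - 768*7 - 6*7**2)) = -134*(-273) - (-6382 + (-23976 - 5376 - 6*49)) = 36582 - (-6382 + (-23976 - 5376 - 294)) = 36582 - (-6382 - 29646) = 36582 - 1*(-36028) = 36582 + 36028 = 72610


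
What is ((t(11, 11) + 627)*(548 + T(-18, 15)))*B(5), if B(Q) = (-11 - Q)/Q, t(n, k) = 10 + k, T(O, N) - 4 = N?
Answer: -5878656/5 ≈ -1.1757e+6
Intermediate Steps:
T(O, N) = 4 + N
B(Q) = (-11 - Q)/Q
((t(11, 11) + 627)*(548 + T(-18, 15)))*B(5) = (((10 + 11) + 627)*(548 + (4 + 15)))*((-11 - 1*5)/5) = ((21 + 627)*(548 + 19))*((-11 - 5)/5) = (648*567)*((⅕)*(-16)) = 367416*(-16/5) = -5878656/5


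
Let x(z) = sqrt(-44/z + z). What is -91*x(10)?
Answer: -182*sqrt(35)/5 ≈ -215.35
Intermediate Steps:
x(z) = sqrt(z - 44/z)
-91*x(10) = -91*sqrt(10 - 44/10) = -91*sqrt(10 - 44*1/10) = -91*sqrt(10 - 22/5) = -182*sqrt(35)/5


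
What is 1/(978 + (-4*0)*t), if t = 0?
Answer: 1/978 ≈ 0.0010225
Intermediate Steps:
1/(978 + (-4*0)*t) = 1/(978 - 4*0*0) = 1/(978 + 0*0) = 1/(978 + 0) = 1/978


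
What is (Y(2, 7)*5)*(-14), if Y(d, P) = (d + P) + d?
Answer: -770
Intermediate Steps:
Y(d, P) = P + 2*d (Y(d, P) = (P + d) + d = P + 2*d)
(Y(2, 7)*5)*(-14) = ((7 + 2*2)*5)*(-14) = ((7 + 4)*5)*(-14) = (11*5)*(-14) = 55*(-14) = -770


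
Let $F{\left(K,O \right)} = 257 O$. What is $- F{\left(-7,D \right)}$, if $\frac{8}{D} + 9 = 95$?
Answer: $- \frac{1028}{43} \approx -23.907$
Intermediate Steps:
$D = \frac{4}{43}$ ($D = \frac{8}{-9 + 95} = \frac{8}{86} = 8 \cdot \frac{1}{86} = \frac{4}{43} \approx 0.093023$)
$- F{\left(-7,D \right)} = - \frac{257 \cdot 4}{43} = \left(-1\right) \frac{1028}{43} = - \frac{1028}{43}$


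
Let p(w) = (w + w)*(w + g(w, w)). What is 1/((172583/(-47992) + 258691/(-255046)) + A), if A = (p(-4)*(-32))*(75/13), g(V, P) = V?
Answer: -79561089608/940411680202485 ≈ -8.4602e-5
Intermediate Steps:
p(w) = 4*w² (p(w) = (w + w)*(w + w) = (2*w)*(2*w) = 4*w²)
A = -153600/13 (A = ((4*(-4)²)*(-32))*(75/13) = ((4*16)*(-32))*(75*(1/13)) = (64*(-32))*(75/13) = -2048*75/13 = -153600/13 ≈ -11815.)
1/((172583/(-47992) + 258691/(-255046)) + A) = 1/((172583/(-47992) + 258691/(-255046)) - 153600/13) = 1/((172583*(-1/47992) + 258691*(-1/255046)) - 153600/13) = 1/((-172583/47992 - 258691/255046) - 153600/13) = 1/(-28215851145/6120083816 - 153600/13) = 1/(-940411680202485/79561089608) = -79561089608/940411680202485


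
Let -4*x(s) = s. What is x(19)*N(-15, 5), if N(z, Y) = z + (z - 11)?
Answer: 779/4 ≈ 194.75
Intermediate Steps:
N(z, Y) = -11 + 2*z (N(z, Y) = z + (-11 + z) = -11 + 2*z)
x(s) = -s/4
x(19)*N(-15, 5) = (-¼*19)*(-11 + 2*(-15)) = -19*(-11 - 30)/4 = -19/4*(-41) = 779/4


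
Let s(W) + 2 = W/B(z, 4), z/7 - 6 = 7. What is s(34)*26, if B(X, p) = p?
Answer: 169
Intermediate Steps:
z = 91 (z = 42 + 7*7 = 42 + 49 = 91)
s(W) = -2 + W/4
s(34)*26 = (-2 + (¼)*34)*26 = (-2 + 17/2)*26 = (13/2)*26 = 169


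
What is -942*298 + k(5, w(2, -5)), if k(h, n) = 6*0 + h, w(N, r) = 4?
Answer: -280711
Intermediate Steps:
k(h, n) = h (k(h, n) = 0 + h = h)
-942*298 + k(5, w(2, -5)) = -942*298 + 5 = -280716 + 5 = -280711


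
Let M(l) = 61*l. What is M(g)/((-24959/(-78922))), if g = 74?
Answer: 356253908/24959 ≈ 14274.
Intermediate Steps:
M(g)/((-24959/(-78922))) = (61*74)/((-24959/(-78922))) = 4514/((-24959*(-1/78922))) = 4514/(24959/78922) = 4514*(78922/24959) = 356253908/24959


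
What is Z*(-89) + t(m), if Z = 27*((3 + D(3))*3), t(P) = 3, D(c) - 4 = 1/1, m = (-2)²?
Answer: -57669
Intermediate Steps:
m = 4
D(c) = 5 (D(c) = 4 + 1/1 = 4 + 1 = 5)
Z = 648 (Z = 27*((3 + 5)*3) = 27*(8*3) = 27*24 = 648)
Z*(-89) + t(m) = 648*(-89) + 3 = -57672 + 3 = -57669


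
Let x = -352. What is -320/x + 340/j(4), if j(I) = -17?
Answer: -210/11 ≈ -19.091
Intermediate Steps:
-320/x + 340/j(4) = -320/(-352) + 340/(-17) = -320*(-1/352) + 340*(-1/17) = 10/11 - 20 = -210/11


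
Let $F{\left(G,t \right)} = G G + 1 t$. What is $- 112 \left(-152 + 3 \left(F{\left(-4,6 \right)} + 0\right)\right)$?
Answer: $9632$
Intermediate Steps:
$F{\left(G,t \right)} = t + G^{2}$ ($F{\left(G,t \right)} = G^{2} + t = t + G^{2}$)
$- 112 \left(-152 + 3 \left(F{\left(-4,6 \right)} + 0\right)\right) = - 112 \left(-152 + 3 \left(\left(6 + \left(-4\right)^{2}\right) + 0\right)\right) = - 112 \left(-152 + 3 \left(\left(6 + 16\right) + 0\right)\right) = - 112 \left(-152 + 3 \left(22 + 0\right)\right) = - 112 \left(-152 + 3 \cdot 22\right) = - 112 \left(-152 + 66\right) = \left(-112\right) \left(-86\right) = 9632$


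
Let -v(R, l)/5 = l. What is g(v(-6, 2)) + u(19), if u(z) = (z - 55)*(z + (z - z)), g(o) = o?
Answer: -694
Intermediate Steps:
v(R, l) = -5*l
u(z) = z*(-55 + z) (u(z) = (-55 + z)*(z + 0) = (-55 + z)*z = z*(-55 + z))
g(v(-6, 2)) + u(19) = -5*2 + 19*(-55 + 19) = -10 + 19*(-36) = -10 - 684 = -694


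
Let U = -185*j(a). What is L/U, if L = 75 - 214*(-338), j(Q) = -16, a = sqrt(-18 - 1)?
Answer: 72407/2960 ≈ 24.462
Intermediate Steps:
a = I*sqrt(19) (a = sqrt(-19) = I*sqrt(19) ≈ 4.3589*I)
U = 2960 (U = -185*(-16) = 2960)
L = 72407 (L = 75 + 72332 = 72407)
L/U = 72407/2960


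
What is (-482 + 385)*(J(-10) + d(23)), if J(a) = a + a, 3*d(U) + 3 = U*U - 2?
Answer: -45008/3 ≈ -15003.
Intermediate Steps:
d(U) = -5/3 + U**2/3 (d(U) = -1 + (U*U - 2)/3 = -1 + (U**2 - 2)/3 = -1 + (-2 + U**2)/3 = -1 + (-2/3 + U**2/3) = -5/3 + U**2/3)
J(a) = 2*a
(-482 + 385)*(J(-10) + d(23)) = (-482 + 385)*(2*(-10) + (-5/3 + (1/3)*23**2)) = -97*(-20 + (-5/3 + (1/3)*529)) = -97*(-20 + (-5/3 + 529/3)) = -97*(-20 + 524/3) = -97*464/3 = -45008/3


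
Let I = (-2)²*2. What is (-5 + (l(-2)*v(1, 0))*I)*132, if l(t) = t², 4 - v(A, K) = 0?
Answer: 16236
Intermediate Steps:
v(A, K) = 4 (v(A, K) = 4 - 1*0 = 4 + 0 = 4)
I = 8 (I = 4*2 = 8)
(-5 + (l(-2)*v(1, 0))*I)*132 = (-5 + ((-2)²*4)*8)*132 = (-5 + (4*4)*8)*132 = (-5 + 16*8)*132 = (-5 + 128)*132 = 123*132 = 16236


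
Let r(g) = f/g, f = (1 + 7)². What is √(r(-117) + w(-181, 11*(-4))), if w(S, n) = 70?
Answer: √105638/39 ≈ 8.3338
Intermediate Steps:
f = 64 (f = 8² = 64)
r(g) = 64/g
√(r(-117) + w(-181, 11*(-4))) = √(64/(-117) + 70) = √(64*(-1/117) + 70) = √(-64/117 + 70) = √(8126/117) = √105638/39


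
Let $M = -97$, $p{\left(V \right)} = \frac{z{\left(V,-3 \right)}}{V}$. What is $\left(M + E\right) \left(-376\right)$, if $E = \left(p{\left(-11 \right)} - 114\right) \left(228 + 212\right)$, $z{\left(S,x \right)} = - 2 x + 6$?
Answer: $19077112$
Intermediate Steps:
$z{\left(S,x \right)} = 6 - 2 x$
$p{\left(V \right)} = \frac{12}{V}$ ($p{\left(V \right)} = \frac{6 - -6}{V} = \frac{6 + 6}{V} = \frac{12}{V}$)
$E = -50640$ ($E = \left(\frac{12}{-11} - 114\right) \left(228 + 212\right) = \left(12 \left(- \frac{1}{11}\right) - 114\right) 440 = \left(- \frac{12}{11} - 114\right) 440 = \left(- \frac{1266}{11}\right) 440 = -50640$)
$\left(M + E\right) \left(-376\right) = \left(-97 - 50640\right) \left(-376\right) = \left(-50737\right) \left(-376\right) = 19077112$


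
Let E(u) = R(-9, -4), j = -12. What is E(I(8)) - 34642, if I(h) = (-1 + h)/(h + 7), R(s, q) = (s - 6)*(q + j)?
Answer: -34402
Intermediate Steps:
R(s, q) = (-12 + q)*(-6 + s) (R(s, q) = (s - 6)*(q - 12) = (-6 + s)*(-12 + q) = (-12 + q)*(-6 + s))
I(h) = (-1 + h)/(7 + h)
E(u) = 240 (E(u) = 72 - 12*(-9) - 6*(-4) - 4*(-9) = 72 + 108 + 24 + 36 = 240)
E(I(8)) - 34642 = 240 - 34642 = -34402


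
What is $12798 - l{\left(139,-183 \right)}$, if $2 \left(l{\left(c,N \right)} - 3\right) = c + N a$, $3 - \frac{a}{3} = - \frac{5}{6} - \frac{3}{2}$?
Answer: $\frac{28379}{2} \approx 14190.0$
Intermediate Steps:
$a = 16$ ($a = 9 - 3 \left(- \frac{5}{6} - \frac{3}{2}\right) = 9 - -7 = 9 + 7 = 16$)
$l{\left(c,N \right)} = 3 + \frac{c}{2} + 8 N$ ($l{\left(c,N \right)} = 3 + \frac{c + N 16}{2} = 3 + \frac{c + 16 N}{2} = 3 + \left(\frac{c}{2} + 8 N\right) = 3 + \frac{c}{2} + 8 N$)
$12798 - l{\left(139,-183 \right)} = 12798 - \left(3 + \frac{1}{2} \cdot 139 + 8 \left(-183\right)\right) = 12798 - \left(3 + \frac{139}{2} - 1464\right) = 12798 - - \frac{2783}{2} = 12798 + \frac{2783}{2} = \frac{28379}{2}$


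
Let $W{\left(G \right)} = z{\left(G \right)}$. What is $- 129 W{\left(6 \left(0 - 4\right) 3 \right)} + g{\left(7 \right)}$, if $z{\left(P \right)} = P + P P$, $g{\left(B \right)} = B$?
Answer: $-659441$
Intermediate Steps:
$z{\left(P \right)} = P + P^{2}$
$W{\left(G \right)} = G \left(1 + G\right)$
$- 129 W{\left(6 \left(0 - 4\right) 3 \right)} + g{\left(7 \right)} = - 129 \cdot 6 \left(0 - 4\right) 3 \left(1 + 6 \left(0 - 4\right) 3\right) + 7 = - 129 \cdot 6 \left(-4\right) 3 \left(1 + 6 \left(-4\right) 3\right) + 7 = - 129 \left(-24\right) 3 \left(1 - 72\right) + 7 = - 129 \left(- 72 \left(1 - 72\right)\right) + 7 = - 129 \left(\left(-72\right) \left(-71\right)\right) + 7 = \left(-129\right) 5112 + 7 = -659448 + 7 = -659441$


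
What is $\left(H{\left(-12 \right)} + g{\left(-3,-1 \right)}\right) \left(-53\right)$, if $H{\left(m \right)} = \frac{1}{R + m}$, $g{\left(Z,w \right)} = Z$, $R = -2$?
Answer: $\frac{2279}{14} \approx 162.79$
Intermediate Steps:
$H{\left(m \right)} = \frac{1}{-2 + m}$
$\left(H{\left(-12 \right)} + g{\left(-3,-1 \right)}\right) \left(-53\right) = \left(\frac{1}{-2 - 12} - 3\right) \left(-53\right) = \left(\frac{1}{-14} - 3\right) \left(-53\right) = \left(- \frac{1}{14} - 3\right) \left(-53\right) = \left(- \frac{43}{14}\right) \left(-53\right) = \frac{2279}{14}$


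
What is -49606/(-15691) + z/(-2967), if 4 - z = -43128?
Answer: -31153130/2738541 ≈ -11.376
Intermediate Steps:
z = 43132 (z = 4 - 1*(-43128) = 4 + 43128 = 43132)
-49606/(-15691) + z/(-2967) = -49606/(-15691) + 43132/(-2967) = -49606*(-1/15691) + 43132*(-1/2967) = 2918/923 - 43132/2967 = -31153130/2738541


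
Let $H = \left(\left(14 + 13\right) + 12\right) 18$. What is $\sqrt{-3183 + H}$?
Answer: $i \sqrt{2481} \approx 49.81 i$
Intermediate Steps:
$H = 702$ ($H = \left(27 + 12\right) 18 = 39 \cdot 18 = 702$)
$\sqrt{-3183 + H} = \sqrt{-3183 + 702} = \sqrt{-2481} = i \sqrt{2481}$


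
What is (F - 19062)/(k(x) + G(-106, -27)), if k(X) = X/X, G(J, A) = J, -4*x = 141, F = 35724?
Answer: -5554/35 ≈ -158.69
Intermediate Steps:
x = -141/4 (x = -1/4*141 = -141/4 ≈ -35.250)
k(X) = 1
(F - 19062)/(k(x) + G(-106, -27)) = (35724 - 19062)/(1 - 106) = 16662/(-105) = 16662*(-1/105) = -5554/35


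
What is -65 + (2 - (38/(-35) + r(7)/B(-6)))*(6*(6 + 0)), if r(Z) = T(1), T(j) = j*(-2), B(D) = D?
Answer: 1193/35 ≈ 34.086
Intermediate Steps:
T(j) = -2*j
r(Z) = -2 (r(Z) = -2*1 = -2)
-65 + (2 - (38/(-35) + r(7)/B(-6)))*(6*(6 + 0)) = -65 + (2 - (38/(-35) - 2/(-6)))*(6*(6 + 0)) = -65 + (2 - (38*(-1/35) - 2*(-⅙)))*(6*6) = -65 + (2 - (-38/35 + ⅓))*36 = -65 + (2 - 1*(-79/105))*36 = -65 + (2 + 79/105)*36 = -65 + (289/105)*36 = -65 + 3468/35 = 1193/35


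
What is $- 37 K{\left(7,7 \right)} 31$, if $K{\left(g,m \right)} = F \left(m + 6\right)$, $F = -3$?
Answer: $44733$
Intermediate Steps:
$K{\left(g,m \right)} = -18 - 3 m$ ($K{\left(g,m \right)} = - 3 \left(m + 6\right) = - 3 \left(6 + m\right) = -18 - 3 m$)
$- 37 K{\left(7,7 \right)} 31 = - 37 \left(-18 - 21\right) 31 = \left(-37\right) \left(-39\right) 31 = 1443 \cdot 31 = 44733$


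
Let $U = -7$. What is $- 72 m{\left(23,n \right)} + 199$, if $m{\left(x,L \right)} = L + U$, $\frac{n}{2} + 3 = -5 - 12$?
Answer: $3583$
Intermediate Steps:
$n = -40$ ($n = -6 + 2 \left(-5 - 12\right) = -6 + 2 \left(-17\right) = -6 - 34 = -40$)
$m{\left(x,L \right)} = -7 + L$ ($m{\left(x,L \right)} = L - 7 = -7 + L$)
$- 72 m{\left(23,n \right)} + 199 = - 72 \left(-7 - 40\right) + 199 = \left(-72\right) \left(-47\right) + 199 = 3384 + 199 = 3583$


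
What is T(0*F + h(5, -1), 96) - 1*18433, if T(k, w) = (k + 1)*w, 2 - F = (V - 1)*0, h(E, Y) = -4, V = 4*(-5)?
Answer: -18721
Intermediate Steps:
V = -20
F = 2 (F = 2 - (-20 - 1)*0 = 2 - (-21)*0 = 2 - 1*0 = 2 + 0 = 2)
T(k, w) = w*(1 + k) (T(k, w) = (1 + k)*w = w*(1 + k))
T(0*F + h(5, -1), 96) - 1*18433 = 96*(1 + (0*2 - 4)) - 1*18433 = 96*(1 + (0 - 4)) - 18433 = 96*(1 - 4) - 18433 = 96*(-3) - 18433 = -288 - 18433 = -18721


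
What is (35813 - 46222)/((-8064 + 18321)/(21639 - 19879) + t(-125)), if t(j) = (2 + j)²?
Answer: -18319840/26637297 ≈ -0.68775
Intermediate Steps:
(35813 - 46222)/((-8064 + 18321)/(21639 - 19879) + t(-125)) = (35813 - 46222)/((-8064 + 18321)/(21639 - 19879) + (2 - 125)²) = -10409/(10257/1760 + (-123)²) = -10409/(10257*(1/1760) + 15129) = -10409/(10257/1760 + 15129) = -10409/26637297/1760 = -10409*1760/26637297 = -18319840/26637297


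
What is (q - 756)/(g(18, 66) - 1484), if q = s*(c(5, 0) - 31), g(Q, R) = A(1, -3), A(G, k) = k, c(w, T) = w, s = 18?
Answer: 1224/1487 ≈ 0.82313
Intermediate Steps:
g(Q, R) = -3
q = -468 (q = 18*(5 - 31) = 18*(-26) = -468)
(q - 756)/(g(18, 66) - 1484) = (-468 - 756)/(-3 - 1484) = -1224/(-1487) = -1224*(-1/1487) = 1224/1487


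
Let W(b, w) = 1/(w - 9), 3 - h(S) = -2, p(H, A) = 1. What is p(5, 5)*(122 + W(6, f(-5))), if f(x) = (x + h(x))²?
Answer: 1097/9 ≈ 121.89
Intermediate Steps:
h(S) = 5 (h(S) = 3 - 1*(-2) = 3 + 2 = 5)
f(x) = (5 + x)² (f(x) = (x + 5)² = (5 + x)²)
W(b, w) = 1/(-9 + w)
p(5, 5)*(122 + W(6, f(-5))) = 1*(122 + 1/(-9 + (5 - 5)²)) = 1*(122 + 1/(-9 + 0²)) = 1*(122 + 1/(-9 + 0)) = 1*(122 + 1/(-9)) = 1*(122 - ⅑) = 1*(1097/9) = 1097/9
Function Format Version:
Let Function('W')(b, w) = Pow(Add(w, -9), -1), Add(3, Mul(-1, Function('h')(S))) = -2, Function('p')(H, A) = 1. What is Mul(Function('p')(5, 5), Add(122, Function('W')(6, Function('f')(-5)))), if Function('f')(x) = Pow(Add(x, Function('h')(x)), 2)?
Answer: Rational(1097, 9) ≈ 121.89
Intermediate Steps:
Function('h')(S) = 5 (Function('h')(S) = Add(3, Mul(-1, -2)) = Add(3, 2) = 5)
Function('f')(x) = Pow(Add(5, x), 2) (Function('f')(x) = Pow(Add(x, 5), 2) = Pow(Add(5, x), 2))
Function('W')(b, w) = Pow(Add(-9, w), -1)
Mul(Function('p')(5, 5), Add(122, Function('W')(6, Function('f')(-5)))) = Mul(1, Add(122, Pow(Add(-9, Pow(Add(5, -5), 2)), -1))) = Mul(1, Add(122, Pow(Add(-9, Pow(0, 2)), -1))) = Mul(1, Add(122, Pow(Add(-9, 0), -1))) = Mul(1, Add(122, Pow(-9, -1))) = Mul(1, Add(122, Rational(-1, 9))) = Mul(1, Rational(1097, 9)) = Rational(1097, 9)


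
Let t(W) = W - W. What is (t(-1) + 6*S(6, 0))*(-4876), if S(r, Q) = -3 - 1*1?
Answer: 117024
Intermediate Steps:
t(W) = 0
S(r, Q) = -4 (S(r, Q) = -3 - 1 = -4)
(t(-1) + 6*S(6, 0))*(-4876) = (0 + 6*(-4))*(-4876) = (0 - 24)*(-4876) = -24*(-4876) = 117024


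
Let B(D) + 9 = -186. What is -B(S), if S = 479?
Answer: 195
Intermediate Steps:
B(D) = -195 (B(D) = -9 - 186 = -195)
-B(S) = -1*(-195) = 195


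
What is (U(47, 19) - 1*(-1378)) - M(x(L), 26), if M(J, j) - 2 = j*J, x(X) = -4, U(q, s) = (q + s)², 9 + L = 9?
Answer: 5836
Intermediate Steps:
L = 0 (L = -9 + 9 = 0)
M(J, j) = 2 + J*j (M(J, j) = 2 + j*J = 2 + J*j)
(U(47, 19) - 1*(-1378)) - M(x(L), 26) = ((47 + 19)² - 1*(-1378)) - (2 - 4*26) = (66² + 1378) - (2 - 104) = (4356 + 1378) - 1*(-102) = 5734 + 102 = 5836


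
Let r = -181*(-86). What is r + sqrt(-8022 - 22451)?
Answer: 15566 + I*sqrt(30473) ≈ 15566.0 + 174.57*I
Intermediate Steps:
r = 15566
r + sqrt(-8022 - 22451) = 15566 + sqrt(-8022 - 22451) = 15566 + sqrt(-30473) = 15566 + I*sqrt(30473)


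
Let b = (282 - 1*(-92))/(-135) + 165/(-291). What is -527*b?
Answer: 23031481/13095 ≈ 1758.8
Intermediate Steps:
b = -43703/13095 (b = (282 + 92)*(-1/135) + 165*(-1/291) = 374*(-1/135) - 55/97 = -374/135 - 55/97 = -43703/13095 ≈ -3.3374)
-527*b = -527*(-43703/13095) = 23031481/13095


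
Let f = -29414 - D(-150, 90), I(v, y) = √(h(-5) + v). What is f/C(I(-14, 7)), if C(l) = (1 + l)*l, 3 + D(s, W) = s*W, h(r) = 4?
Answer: 15911*√10/(10*(√10 - I)) ≈ 1446.5 + 457.41*I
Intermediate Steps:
D(s, W) = -3 + W*s (D(s, W) = -3 + s*W = -3 + W*s)
I(v, y) = √(4 + v)
f = -15911 (f = -29414 - (-3 + 90*(-150)) = -29414 - (-3 - 13500) = -29414 - 1*(-13503) = -29414 + 13503 = -15911)
C(l) = l*(1 + l)
f/C(I(-14, 7)) = -15911*1/((1 + √(4 - 14))*√(4 - 14)) = -15911*(-I*√10/(10*(1 + √(-10)))) = -15911*(-I*√10/(10*(1 + I*√10))) = -(-15911)*I*√10/(10*(1 + I*√10)) = 15911*I*√10/(10*(1 + I*√10))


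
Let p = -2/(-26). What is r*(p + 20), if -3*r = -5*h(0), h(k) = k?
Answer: 0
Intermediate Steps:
p = 1/13 (p = -2*(-1/26) = 1/13 ≈ 0.076923)
r = 0 (r = -(-5)*0/3 = -⅓*0 = 0)
r*(p + 20) = 0*(1/13 + 20) = 0*(261/13) = 0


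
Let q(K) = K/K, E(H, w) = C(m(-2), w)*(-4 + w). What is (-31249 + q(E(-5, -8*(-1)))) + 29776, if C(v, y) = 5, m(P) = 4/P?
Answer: -1472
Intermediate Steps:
E(H, w) = -20 + 5*w (E(H, w) = 5*(-4 + w) = -20 + 5*w)
q(K) = 1
(-31249 + q(E(-5, -8*(-1)))) + 29776 = (-31249 + 1) + 29776 = -31248 + 29776 = -1472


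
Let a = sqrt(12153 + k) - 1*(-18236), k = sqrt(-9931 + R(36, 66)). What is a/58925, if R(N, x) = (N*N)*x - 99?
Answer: 18236/58925 + sqrt(12153 + sqrt(75506))/58925 ≈ 0.31137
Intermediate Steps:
R(N, x) = -99 + x*N**2 (R(N, x) = N**2*x - 99 = x*N**2 - 99 = -99 + x*N**2)
k = sqrt(75506) (k = sqrt(-9931 + (-99 + 66*36**2)) = sqrt(-9931 + (-99 + 66*1296)) = sqrt(-9931 + (-99 + 85536)) = sqrt(-9931 + 85437) = sqrt(75506) ≈ 274.78)
a = 18236 + sqrt(12153 + sqrt(75506)) (a = sqrt(12153 + sqrt(75506)) - 1*(-18236) = sqrt(12153 + sqrt(75506)) + 18236 = 18236 + sqrt(12153 + sqrt(75506)) ≈ 18347.)
a/58925 = (18236 + sqrt(12153 + sqrt(75506)))/58925 = (18236 + sqrt(12153 + sqrt(75506)))*(1/58925) = 18236/58925 + sqrt(12153 + sqrt(75506))/58925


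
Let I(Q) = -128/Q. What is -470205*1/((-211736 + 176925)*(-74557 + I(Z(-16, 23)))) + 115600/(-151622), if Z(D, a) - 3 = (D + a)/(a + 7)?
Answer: -14562574637861935/19095868716725549 ≈ -0.76260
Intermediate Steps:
Z(D, a) = 3 + (D + a)/(7 + a) (Z(D, a) = 3 + (D + a)/(a + 7) = 3 + (D + a)/(7 + a))
-470205*1/((-211736 + 176925)*(-74557 + I(Z(-16, 23)))) + 115600/(-151622) = -470205*1/((-211736 + 176925)*(-74557 - 128*(7 + 23)/(21 - 16 + 4*23))) + 115600/(-151622) = -470205*(-1/(34811*(-74557 - 128*30/(21 - 16 + 92)))) + 115600*(-1/151622) = -470205*(-1/(34811*(-74557 - 128/((1/30)*97)))) - 57800/75811 = -470205*(-1/(34811*(-74557 - 128/97/30))) - 57800/75811 = -470205*(-1/(34811*(-74557 - 128*30/97))) - 57800/75811 = -470205*(-1/(34811*(-74557 - 3840/97))) - 57800/75811 = -470205/((-7235869/97*(-34811))) - 57800/75811 = -470205/251887835759/97 - 57800/75811 = -470205*97/251887835759 - 57800/75811 = -45609885/251887835759 - 57800/75811 = -14562574637861935/19095868716725549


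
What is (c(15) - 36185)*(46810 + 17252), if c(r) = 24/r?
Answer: -11589904854/5 ≈ -2.3180e+9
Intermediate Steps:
(c(15) - 36185)*(46810 + 17252) = (24/15 - 36185)*(46810 + 17252) = (24*(1/15) - 36185)*64062 = (8/5 - 36185)*64062 = -180917/5*64062 = -11589904854/5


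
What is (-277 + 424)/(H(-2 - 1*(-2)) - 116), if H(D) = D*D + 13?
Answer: -147/103 ≈ -1.4272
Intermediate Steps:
H(D) = 13 + D² (H(D) = D² + 13 = 13 + D²)
(-277 + 424)/(H(-2 - 1*(-2)) - 116) = (-277 + 424)/((13 + (-2 - 1*(-2))²) - 116) = 147/((13 + (-2 + 2)²) - 116) = 147/((13 + 0²) - 116) = 147/((13 + 0) - 116) = 147/(13 - 116) = 147/(-103) = 147*(-1/103) = -147/103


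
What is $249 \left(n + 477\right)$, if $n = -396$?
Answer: $20169$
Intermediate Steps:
$249 \left(n + 477\right) = 249 \left(-396 + 477\right) = 249 \cdot 81 = 20169$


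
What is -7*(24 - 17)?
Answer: -49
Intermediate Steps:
-7*(24 - 17) = -7*7 = -49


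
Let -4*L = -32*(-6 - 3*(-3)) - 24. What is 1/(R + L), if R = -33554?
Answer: -1/33524 ≈ -2.9829e-5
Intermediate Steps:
L = 30 (L = -(-32*(-6 - 3*(-3)) - 24)/4 = -(-32*(-6 + 9) - 24)/4 = -(-32*3 - 24)/4 = -(-96 - 24)/4 = -1/4*(-120) = 30)
1/(R + L) = 1/(-33554 + 30) = 1/(-33524) = -1/33524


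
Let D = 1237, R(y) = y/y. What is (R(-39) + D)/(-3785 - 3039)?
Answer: -619/3412 ≈ -0.18142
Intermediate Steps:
R(y) = 1
(R(-39) + D)/(-3785 - 3039) = (1 + 1237)/(-3785 - 3039) = 1238/(-6824) = 1238*(-1/6824) = -619/3412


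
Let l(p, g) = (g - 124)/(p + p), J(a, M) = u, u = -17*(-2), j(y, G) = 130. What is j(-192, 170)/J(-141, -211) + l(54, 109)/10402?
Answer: 24340595/6366024 ≈ 3.8235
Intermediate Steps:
u = 34
J(a, M) = 34
l(p, g) = (-124 + g)/(2*p) (l(p, g) = (-124 + g)/((2*p)) = (-124 + g)*(1/(2*p)) = (-124 + g)/(2*p))
j(-192, 170)/J(-141, -211) + l(54, 109)/10402 = 130/34 + ((½)*(-124 + 109)/54)/10402 = 130*(1/34) + ((½)*(1/54)*(-15))*(1/10402) = 65/17 - 5/36*1/10402 = 65/17 - 5/374472 = 24340595/6366024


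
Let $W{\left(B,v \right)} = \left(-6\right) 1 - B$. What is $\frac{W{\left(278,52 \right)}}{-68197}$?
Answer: $\frac{284}{68197} \approx 0.0041644$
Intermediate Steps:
$W{\left(B,v \right)} = -6 - B$
$\frac{W{\left(278,52 \right)}}{-68197} = \frac{-6 - 278}{-68197} = \left(-6 - 278\right) \left(- \frac{1}{68197}\right) = \left(-284\right) \left(- \frac{1}{68197}\right) = \frac{284}{68197}$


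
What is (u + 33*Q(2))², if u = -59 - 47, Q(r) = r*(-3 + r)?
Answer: 29584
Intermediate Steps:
u = -106
(u + 33*Q(2))² = (-106 + 33*(2*(-3 + 2)))² = (-106 + 33*(2*(-1)))² = (-106 + 33*(-2))² = (-106 - 66)² = (-172)² = 29584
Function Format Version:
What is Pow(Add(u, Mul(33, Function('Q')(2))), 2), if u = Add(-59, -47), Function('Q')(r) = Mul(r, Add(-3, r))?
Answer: 29584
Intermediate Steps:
u = -106
Pow(Add(u, Mul(33, Function('Q')(2))), 2) = Pow(Add(-106, Mul(33, Mul(2, Add(-3, 2)))), 2) = Pow(Add(-106, Mul(33, Mul(2, -1))), 2) = Pow(Add(-106, Mul(33, -2)), 2) = Pow(Add(-106, -66), 2) = Pow(-172, 2) = 29584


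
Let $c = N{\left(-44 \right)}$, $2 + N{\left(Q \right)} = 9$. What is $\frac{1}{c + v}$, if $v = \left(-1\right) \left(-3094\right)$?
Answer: $\frac{1}{3101} \approx 0.00032248$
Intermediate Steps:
$v = 3094$
$N{\left(Q \right)} = 7$ ($N{\left(Q \right)} = -2 + 9 = 7$)
$c = 7$
$\frac{1}{c + v} = \frac{1}{7 + 3094} = \frac{1}{3101}$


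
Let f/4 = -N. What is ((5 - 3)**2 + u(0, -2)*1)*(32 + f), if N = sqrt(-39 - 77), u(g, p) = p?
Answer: 64 - 16*I*sqrt(29) ≈ 64.0 - 86.163*I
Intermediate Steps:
N = 2*I*sqrt(29) (N = sqrt(-116) = 2*I*sqrt(29) ≈ 10.77*I)
f = -8*I*sqrt(29) (f = 4*(-2*I*sqrt(29)) = -8*I*sqrt(29) ≈ -43.081*I)
((5 - 3)**2 + u(0, -2)*1)*(32 + f) = ((5 - 3)**2 - 2*1)*(32 - 8*I*sqrt(29)) = (2**2 - 2)*(32 - 8*I*sqrt(29)) = (4 - 2)*(32 - 8*I*sqrt(29)) = 2*(32 - 8*I*sqrt(29)) = 64 - 16*I*sqrt(29)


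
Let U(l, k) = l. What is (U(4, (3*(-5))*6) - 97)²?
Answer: 8649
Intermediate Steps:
(U(4, (3*(-5))*6) - 97)² = (4 - 97)² = (-93)² = 8649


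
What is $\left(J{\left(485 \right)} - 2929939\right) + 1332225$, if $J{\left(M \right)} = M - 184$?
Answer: $-1597413$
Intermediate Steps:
$J{\left(M \right)} = -184 + M$
$\left(J{\left(485 \right)} - 2929939\right) + 1332225 = \left(\left(-184 + 485\right) - 2929939\right) + 1332225 = \left(301 - 2929939\right) + 1332225 = -2929638 + 1332225 = -1597413$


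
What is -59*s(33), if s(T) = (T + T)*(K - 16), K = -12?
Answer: 109032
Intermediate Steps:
s(T) = -56*T (s(T) = (T + T)*(-12 - 16) = (2*T)*(-28) = -56*T)
-59*s(33) = -(-3304)*33 = -59*(-1848) = 109032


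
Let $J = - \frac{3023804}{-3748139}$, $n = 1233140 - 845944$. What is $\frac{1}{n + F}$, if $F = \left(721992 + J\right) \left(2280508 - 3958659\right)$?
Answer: $- \frac{3748139}{4541292301923648248} \approx -8.2535 \cdot 10^{-13}$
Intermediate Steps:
$n = 387196$ ($n = 1233140 - 845944 = 387196$)
$J = \frac{3023804}{3748139}$ ($J = \left(-3023804\right) \left(- \frac{1}{3748139}\right) = \frac{3023804}{3748139} \approx 0.80675$)
$F = - \frac{4541293753188076492}{3748139}$ ($F = \left(721992 + \frac{3023804}{3748139}\right) \left(2280508 - 3958659\right) = \frac{2706129396692}{3748139} \left(-1678151\right) = - \frac{4541293753188076492}{3748139} \approx -1.2116 \cdot 10^{12}$)
$\frac{1}{n + F} = \frac{1}{387196 - \frac{4541293753188076492}{3748139}} = \frac{1}{- \frac{4541292301923648248}{3748139}} = - \frac{3748139}{4541292301923648248}$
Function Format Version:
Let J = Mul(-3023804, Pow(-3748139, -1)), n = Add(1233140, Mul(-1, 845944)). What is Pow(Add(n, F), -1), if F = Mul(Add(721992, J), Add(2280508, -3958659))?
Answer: Rational(-3748139, 4541292301923648248) ≈ -8.2535e-13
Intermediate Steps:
n = 387196 (n = Add(1233140, -845944) = 387196)
J = Rational(3023804, 3748139) (J = Mul(-3023804, Rational(-1, 3748139)) = Rational(3023804, 3748139) ≈ 0.80675)
F = Rational(-4541293753188076492, 3748139) (F = Mul(Add(721992, Rational(3023804, 3748139)), Add(2280508, -3958659)) = Mul(Rational(2706129396692, 3748139), -1678151) = Rational(-4541293753188076492, 3748139) ≈ -1.2116e+12)
Pow(Add(n, F), -1) = Pow(Add(387196, Rational(-4541293753188076492, 3748139)), -1) = Pow(Rational(-4541292301923648248, 3748139), -1) = Rational(-3748139, 4541292301923648248)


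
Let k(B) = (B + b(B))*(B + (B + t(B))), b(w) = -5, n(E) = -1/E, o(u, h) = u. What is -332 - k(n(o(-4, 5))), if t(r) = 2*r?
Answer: -1309/4 ≈ -327.25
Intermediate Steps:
k(B) = 4*B*(-5 + B) (k(B) = (B - 5)*(B + (B + 2*B)) = (-5 + B)*(B + 3*B) = (-5 + B)*(4*B) = 4*B*(-5 + B))
-332 - k(n(o(-4, 5))) = -332 - 4*(-1/(-4))*(-5 - 1/(-4)) = -332 - 4*(-1*(-1/4))*(-5 - 1*(-1/4)) = -332 - 4*(-5 + 1/4)/4 = -332 - 4*(-19)/(4*4) = -332 - 1*(-19/4) = -332 + 19/4 = -1309/4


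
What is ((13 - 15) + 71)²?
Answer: 4761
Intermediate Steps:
((13 - 15) + 71)² = (-2 + 71)² = 69² = 4761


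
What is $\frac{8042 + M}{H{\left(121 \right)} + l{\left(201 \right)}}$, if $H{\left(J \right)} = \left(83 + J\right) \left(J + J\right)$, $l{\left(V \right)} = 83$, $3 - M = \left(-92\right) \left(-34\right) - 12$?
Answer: $\frac{4929}{49451} \approx 0.099674$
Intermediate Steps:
$M = -3113$ ($M = 3 - \left(\left(-92\right) \left(-34\right) - 12\right) = 3 - \left(3128 - 12\right) = 3 - 3116 = -3113$)
$H{\left(J \right)} = 2 J \left(83 + J\right)$ ($H{\left(J \right)} = \left(83 + J\right) 2 J = 2 J \left(83 + J\right)$)
$\frac{8042 + M}{H{\left(121 \right)} + l{\left(201 \right)}} = \frac{8042 - 3113}{2 \cdot 121 \left(83 + 121\right) + 83} = \frac{4929}{2 \cdot 121 \cdot 204 + 83} = \frac{4929}{49368 + 83} = \frac{4929}{49451}$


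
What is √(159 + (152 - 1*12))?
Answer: √299 ≈ 17.292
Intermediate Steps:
√(159 + (152 - 1*12)) = √(159 + (152 - 12)) = √(159 + 140) = √299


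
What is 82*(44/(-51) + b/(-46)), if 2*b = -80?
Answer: 656/1173 ≈ 0.55925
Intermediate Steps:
b = -40 (b = (½)*(-80) = -40)
82*(44/(-51) + b/(-46)) = 82*(44/(-51) - 40/(-46)) = 82*(44*(-1/51) - 40*(-1/46)) = 82*(-44/51 + 20/23) = 82*(8/1173) = 656/1173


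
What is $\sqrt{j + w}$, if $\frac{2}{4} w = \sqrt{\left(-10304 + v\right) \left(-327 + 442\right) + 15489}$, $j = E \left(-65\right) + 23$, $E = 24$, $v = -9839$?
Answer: $\sqrt{-1537 + 4 i \sqrt{575239}} \approx 30.528 + 49.689 i$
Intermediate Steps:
$j = -1537$ ($j = 24 \left(-65\right) + 23 = -1560 + 23 = -1537$)
$w = 4 i \sqrt{575239}$ ($w = 2 \sqrt{\left(-10304 - 9839\right) \left(-327 + 442\right) + 15489} = 2 \sqrt{\left(-20143\right) 115 + 15489} = 2 \sqrt{-2316445 + 15489} = 2 \sqrt{-2300956} = 2 \cdot 2 i \sqrt{575239} = 4 i \sqrt{575239} \approx 3033.8 i$)
$\sqrt{j + w} = \sqrt{-1537 + 4 i \sqrt{575239}}$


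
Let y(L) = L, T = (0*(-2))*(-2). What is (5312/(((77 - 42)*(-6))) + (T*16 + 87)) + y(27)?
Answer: 9314/105 ≈ 88.705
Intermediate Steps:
T = 0 (T = 0*(-2) = 0)
(5312/(((77 - 42)*(-6))) + (T*16 + 87)) + y(27) = (5312/(((77 - 42)*(-6))) + (0*16 + 87)) + 27 = (5312/((35*(-6))) + (0 + 87)) + 27 = (5312/(-210) + 87) + 27 = (5312*(-1/210) + 87) + 27 = (-2656/105 + 87) + 27 = 6479/105 + 27 = 9314/105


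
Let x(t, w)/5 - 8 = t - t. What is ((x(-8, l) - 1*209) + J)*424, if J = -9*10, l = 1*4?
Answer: -109816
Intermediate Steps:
l = 4
J = -90
x(t, w) = 40 (x(t, w) = 40 + 5*(t - t) = 40 + 5*0 = 40 + 0 = 40)
((x(-8, l) - 1*209) + J)*424 = ((40 - 1*209) - 90)*424 = ((40 - 209) - 90)*424 = (-169 - 90)*424 = -259*424 = -109816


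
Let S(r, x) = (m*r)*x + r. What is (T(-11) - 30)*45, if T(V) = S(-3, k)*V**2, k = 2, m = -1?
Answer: 14985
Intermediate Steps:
S(r, x) = r - r*x (S(r, x) = (-r)*x + r = -r*x + r = r - r*x)
T(V) = 3*V**2 (T(V) = (-3*(1 - 1*2))*V**2 = (-3*(1 - 2))*V**2 = (-3*(-1))*V**2 = 3*V**2)
(T(-11) - 30)*45 = (3*(-11)**2 - 30)*45 = (3*121 - 30)*45 = (363 - 30)*45 = 333*45 = 14985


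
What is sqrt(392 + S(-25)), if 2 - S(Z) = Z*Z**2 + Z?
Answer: 2*sqrt(4011) ≈ 126.66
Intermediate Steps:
S(Z) = 2 - Z - Z**3 (S(Z) = 2 - (Z*Z**2 + Z) = 2 - (Z**3 + Z) = 2 - (Z + Z**3) = 2 + (-Z - Z**3) = 2 - Z - Z**3)
sqrt(392 + S(-25)) = sqrt(392 + (2 - 1*(-25) - 1*(-25)**3)) = sqrt(392 + (2 + 25 - 1*(-15625))) = sqrt(392 + (2 + 25 + 15625)) = sqrt(392 + 15652) = sqrt(16044) = 2*sqrt(4011)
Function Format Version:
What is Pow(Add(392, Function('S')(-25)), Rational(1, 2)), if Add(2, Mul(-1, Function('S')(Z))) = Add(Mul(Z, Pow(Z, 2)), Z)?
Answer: Mul(2, Pow(4011, Rational(1, 2))) ≈ 126.66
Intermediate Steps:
Function('S')(Z) = Add(2, Mul(-1, Z), Mul(-1, Pow(Z, 3))) (Function('S')(Z) = Add(2, Mul(-1, Add(Mul(Z, Pow(Z, 2)), Z))) = Add(2, Mul(-1, Add(Pow(Z, 3), Z))) = Add(2, Mul(-1, Add(Z, Pow(Z, 3)))) = Add(2, Add(Mul(-1, Z), Mul(-1, Pow(Z, 3)))) = Add(2, Mul(-1, Z), Mul(-1, Pow(Z, 3))))
Pow(Add(392, Function('S')(-25)), Rational(1, 2)) = Pow(Add(392, Add(2, Mul(-1, -25), Mul(-1, Pow(-25, 3)))), Rational(1, 2)) = Pow(Add(392, Add(2, 25, Mul(-1, -15625))), Rational(1, 2)) = Pow(Add(392, Add(2, 25, 15625)), Rational(1, 2)) = Pow(Add(392, 15652), Rational(1, 2)) = Pow(16044, Rational(1, 2)) = Mul(2, Pow(4011, Rational(1, 2)))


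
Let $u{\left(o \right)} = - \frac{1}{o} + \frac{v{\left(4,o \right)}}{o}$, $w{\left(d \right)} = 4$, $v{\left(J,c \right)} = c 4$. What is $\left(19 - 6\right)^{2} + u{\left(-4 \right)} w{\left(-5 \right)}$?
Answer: $186$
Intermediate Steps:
$v{\left(J,c \right)} = 4 c$
$u{\left(o \right)} = 4 - \frac{1}{o}$ ($u{\left(o \right)} = - \frac{1}{o} + \frac{4 o}{o} = - \frac{1}{o} + 4 = 4 - \frac{1}{o}$)
$\left(19 - 6\right)^{2} + u{\left(-4 \right)} w{\left(-5 \right)} = \left(19 - 6\right)^{2} + \left(4 - \frac{1}{-4}\right) 4 = 13^{2} + \left(4 - - \frac{1}{4}\right) 4 = 169 + \left(4 + \frac{1}{4}\right) 4 = 169 + \frac{17}{4} \cdot 4 = 169 + 17 = 186$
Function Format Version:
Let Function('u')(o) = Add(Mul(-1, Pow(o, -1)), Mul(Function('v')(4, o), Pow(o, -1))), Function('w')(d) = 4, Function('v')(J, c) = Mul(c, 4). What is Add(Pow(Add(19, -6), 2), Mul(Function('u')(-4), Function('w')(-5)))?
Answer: 186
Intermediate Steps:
Function('v')(J, c) = Mul(4, c)
Function('u')(o) = Add(4, Mul(-1, Pow(o, -1))) (Function('u')(o) = Add(Mul(-1, Pow(o, -1)), Mul(Mul(4, o), Pow(o, -1))) = Add(Mul(-1, Pow(o, -1)), 4) = Add(4, Mul(-1, Pow(o, -1))))
Add(Pow(Add(19, -6), 2), Mul(Function('u')(-4), Function('w')(-5))) = Add(Pow(Add(19, -6), 2), Mul(Add(4, Mul(-1, Pow(-4, -1))), 4)) = Add(Pow(13, 2), Mul(Add(4, Mul(-1, Rational(-1, 4))), 4)) = Add(169, Mul(Add(4, Rational(1, 4)), 4)) = Add(169, Mul(Rational(17, 4), 4)) = Add(169, 17) = 186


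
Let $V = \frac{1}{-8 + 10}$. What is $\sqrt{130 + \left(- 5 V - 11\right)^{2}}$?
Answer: $\frac{\sqrt{1249}}{2} \approx 17.671$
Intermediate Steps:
$V = \frac{1}{2} \approx 0.5$
$\sqrt{130 + \left(- 5 V - 11\right)^{2}} = \sqrt{130 + \left(\left(-5\right) \frac{1}{2} - 11\right)^{2}} = \sqrt{130 + \left(- \frac{5}{2} - 11\right)^{2}} = \sqrt{130 + \left(- \frac{27}{2}\right)^{2}} = \sqrt{130 + \frac{729}{4}} = \sqrt{\frac{1249}{4}} = \frac{\sqrt{1249}}{2}$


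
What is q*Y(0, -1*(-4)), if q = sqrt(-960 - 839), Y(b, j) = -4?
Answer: -4*I*sqrt(1799) ≈ -169.66*I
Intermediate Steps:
q = I*sqrt(1799) (q = sqrt(-1799) = I*sqrt(1799) ≈ 42.415*I)
q*Y(0, -1*(-4)) = (I*sqrt(1799))*(-4) = -4*I*sqrt(1799)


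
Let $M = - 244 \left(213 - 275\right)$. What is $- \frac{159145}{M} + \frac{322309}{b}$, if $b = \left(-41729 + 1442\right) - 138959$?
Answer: $- \frac{16700997611}{1355816744} \approx -12.318$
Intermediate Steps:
$b = -179246$ ($b = -40287 - 138959 = -179246$)
$M = 15128$ ($M = \left(-244\right) \left(-62\right) = 15128$)
$- \frac{159145}{M} + \frac{322309}{b} = - \frac{159145}{15128} + \frac{322309}{-179246} = \left(-159145\right) \frac{1}{15128} + 322309 \left(- \frac{1}{179246}\right) = - \frac{159145}{15128} - \frac{322309}{179246} = - \frac{16700997611}{1355816744}$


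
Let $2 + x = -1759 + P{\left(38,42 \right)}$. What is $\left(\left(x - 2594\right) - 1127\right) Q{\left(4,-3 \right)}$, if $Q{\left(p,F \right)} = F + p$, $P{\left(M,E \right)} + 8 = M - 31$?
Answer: $-5483$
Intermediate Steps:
$P{\left(M,E \right)} = -39 + M$ ($P{\left(M,E \right)} = -8 + \left(M - 31\right) = -8 + \left(-31 + M\right) = -39 + M$)
$x = -1762$ ($x = -2 + \left(-1759 + \left(-39 + 38\right)\right) = -2 - 1760 = -1762$)
$\left(\left(x - 2594\right) - 1127\right) Q{\left(4,-3 \right)} = \left(\left(-1762 - 2594\right) - 1127\right) \left(-3 + 4\right) = \left(-4356 - 1127\right) 1 = \left(-5483\right) 1 = -5483$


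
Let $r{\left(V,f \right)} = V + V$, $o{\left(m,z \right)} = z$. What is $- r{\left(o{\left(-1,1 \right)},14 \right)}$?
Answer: $-2$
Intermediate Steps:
$r{\left(V,f \right)} = 2 V$
$- r{\left(o{\left(-1,1 \right)},14 \right)} = - 2 \cdot 1 = \left(-1\right) 2 = -2$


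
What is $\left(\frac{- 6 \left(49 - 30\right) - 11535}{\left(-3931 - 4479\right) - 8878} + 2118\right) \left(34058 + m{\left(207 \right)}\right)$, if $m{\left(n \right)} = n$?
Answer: $\frac{1255045844745}{17288} \approx 7.2596 \cdot 10^{7}$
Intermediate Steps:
$\left(\frac{- 6 \left(49 - 30\right) - 11535}{\left(-3931 - 4479\right) - 8878} + 2118\right) \left(34058 + m{\left(207 \right)}\right) = \left(\frac{- 6 \left(49 - 30\right) - 11535}{\left(-3931 - 4479\right) - 8878} + 2118\right) \left(34058 + 207\right) = \left(\frac{\left(-6\right) 19 - 11535}{-8410 - 8878} + 2118\right) 34265 = \left(\frac{-114 - 11535}{-17288} + 2118\right) 34265 = \left(\left(-11649\right) \left(- \frac{1}{17288}\right) + 2118\right) 34265 = \left(\frac{11649}{17288} + 2118\right) 34265 = \frac{36627633}{17288} \cdot 34265 = \frac{1255045844745}{17288}$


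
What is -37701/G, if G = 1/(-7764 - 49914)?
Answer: 2174518278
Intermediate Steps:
G = -1/57678 (G = 1/(-57678) = -1/57678 ≈ -1.7338e-5)
-37701/G = -37701/(-1/57678) = -37701*(-57678) = 2174518278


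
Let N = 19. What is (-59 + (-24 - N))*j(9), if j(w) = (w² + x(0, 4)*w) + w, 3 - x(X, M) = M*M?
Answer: 2754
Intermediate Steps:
x(X, M) = 3 - M² (x(X, M) = 3 - M*M = 3 - M²)
j(w) = w² - 12*w (j(w) = (w² + (3 - 1*4²)*w) + w = (w² + (3 - 1*16)*w) + w = (w² + (3 - 16)*w) + w = (w² - 13*w) + w = w² - 12*w)
(-59 + (-24 - N))*j(9) = (-59 + (-24 - 1*19))*(9*(-12 + 9)) = (-59 + (-24 - 19))*(9*(-3)) = (-59 - 43)*(-27) = -102*(-27) = 2754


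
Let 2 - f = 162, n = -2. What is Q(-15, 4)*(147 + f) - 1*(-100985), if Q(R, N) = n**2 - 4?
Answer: 100985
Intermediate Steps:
f = -160 (f = 2 - 1*162 = 2 - 162 = -160)
Q(R, N) = 0 (Q(R, N) = (-2)**2 - 4 = 4 - 4 = 0)
Q(-15, 4)*(147 + f) - 1*(-100985) = 0*(147 - 160) - 1*(-100985) = 0*(-13) + 100985 = 0 + 100985 = 100985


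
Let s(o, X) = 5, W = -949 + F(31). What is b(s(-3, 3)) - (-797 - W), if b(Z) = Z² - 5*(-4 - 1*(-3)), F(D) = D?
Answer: -91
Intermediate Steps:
W = -918 (W = -949 + 31 = -918)
b(Z) = 5 + Z² (b(Z) = Z² - 5*(-4 + 3) = Z² - 5*(-1) = Z² + 5 = 5 + Z²)
b(s(-3, 3)) - (-797 - W) = (5 + 5²) - (-797 - 1*(-918)) = (5 + 25) - (-797 + 918) = 30 - 1*121 = 30 - 121 = -91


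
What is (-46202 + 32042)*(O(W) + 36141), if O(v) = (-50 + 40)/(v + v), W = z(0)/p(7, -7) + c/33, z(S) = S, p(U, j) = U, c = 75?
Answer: -511725408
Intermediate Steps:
W = 25/11 (W = 0/7 + 75/33 = 0*(⅐) + 75*(1/33) = 0 + 25/11 = 25/11 ≈ 2.2727)
O(v) = -5/v (O(v) = -10*1/(2*v) = -5/v)
(-46202 + 32042)*(O(W) + 36141) = (-46202 + 32042)*(-5/25/11 + 36141) = -14160*(-5*11/25 + 36141) = -14160*(-11/5 + 36141) = -14160*180694/5 = -511725408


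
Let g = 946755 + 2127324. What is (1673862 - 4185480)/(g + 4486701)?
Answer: -418603/1260130 ≈ -0.33219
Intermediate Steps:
g = 3074079
(1673862 - 4185480)/(g + 4486701) = (1673862 - 4185480)/(3074079 + 4486701) = -2511618/7560780 = -2511618*1/7560780 = -418603/1260130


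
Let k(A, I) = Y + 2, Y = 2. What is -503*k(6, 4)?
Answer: -2012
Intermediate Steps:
k(A, I) = 4 (k(A, I) = 2 + 2 = 4)
-503*k(6, 4) = -503*4 = -2012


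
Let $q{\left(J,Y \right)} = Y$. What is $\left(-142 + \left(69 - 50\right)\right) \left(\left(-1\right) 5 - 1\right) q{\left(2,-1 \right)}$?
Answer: $-738$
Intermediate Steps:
$\left(-142 + \left(69 - 50\right)\right) \left(\left(-1\right) 5 - 1\right) q{\left(2,-1 \right)} = \left(-142 + \left(69 - 50\right)\right) \left(\left(-1\right) 5 - 1\right) \left(-1\right) = \left(-142 + \left(69 - 50\right)\right) \left(-5 - 1\right) \left(-1\right) = \left(-142 + 19\right) \left(\left(-6\right) \left(-1\right)\right) = \left(-123\right) 6 = -738$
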